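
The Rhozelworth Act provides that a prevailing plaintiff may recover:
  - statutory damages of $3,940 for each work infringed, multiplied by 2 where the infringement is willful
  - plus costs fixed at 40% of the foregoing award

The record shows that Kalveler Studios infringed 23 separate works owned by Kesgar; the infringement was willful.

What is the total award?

$253,736

Statutory damages: 23 × $3,940 = $90,620
Doubled: 2 × $90,620 = $181,240
Costs: 40% of $181,240 = $72,496
Award plus costs: $181,240 + $72,496 = $253,736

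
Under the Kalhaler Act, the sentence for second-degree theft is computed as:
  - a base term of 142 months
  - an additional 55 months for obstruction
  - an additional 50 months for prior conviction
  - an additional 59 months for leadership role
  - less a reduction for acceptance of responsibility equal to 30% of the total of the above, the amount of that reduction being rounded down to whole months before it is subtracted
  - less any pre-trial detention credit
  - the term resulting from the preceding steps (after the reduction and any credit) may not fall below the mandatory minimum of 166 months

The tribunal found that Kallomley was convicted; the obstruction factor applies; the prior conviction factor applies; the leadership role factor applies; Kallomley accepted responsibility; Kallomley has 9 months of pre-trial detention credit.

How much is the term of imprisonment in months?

206 months

Obstruction enhancement: +55 months
Prior conviction enhancement: +50 months
Leadership role enhancement: +59 months
Adjusted term: 142 months + 55 months + 50 months + 59 months = 306 months
Acceptance of responsibility reduction: 30% of 306 months = 91 months (rounded down)
After reduction: 306 − 91 = 215 months
Less pre-trial detention credit: 215 months − 9 months = 206 months
Minimum 166 months: 206 months meets the minimum, no increase.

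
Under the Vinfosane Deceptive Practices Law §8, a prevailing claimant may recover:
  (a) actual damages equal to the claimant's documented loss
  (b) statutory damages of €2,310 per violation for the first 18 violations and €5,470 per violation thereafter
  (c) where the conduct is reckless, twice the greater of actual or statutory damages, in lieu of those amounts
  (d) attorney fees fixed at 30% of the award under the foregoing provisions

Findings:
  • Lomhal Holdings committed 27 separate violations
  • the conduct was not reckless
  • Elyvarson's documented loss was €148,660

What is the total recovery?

First 18 violations: 18 × €2,310 = €41,580
Remaining violations: (27 − 18) × €5,470 = €49,230
Statutory damages: €41,580 + €49,230 = €90,810
Conduct not reckless: the in-lieu enhancement does not apply.
Actual plus statutory damages: €148,660 + €90,810 = €239,470
Attorney fees: 30% of €239,470 = €71,841
Total recovery: €239,470 + €71,841 = €311,311

€311,311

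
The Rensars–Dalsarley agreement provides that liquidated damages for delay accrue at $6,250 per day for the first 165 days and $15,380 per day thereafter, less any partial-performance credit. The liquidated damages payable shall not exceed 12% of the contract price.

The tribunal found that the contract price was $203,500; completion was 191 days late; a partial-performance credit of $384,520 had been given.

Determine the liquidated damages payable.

First 165 days: 165 × $6,250 = $1,031,250
Remaining days: (191 − 165) × $15,380 = $399,880
Accrued per-day damages: $1,031,250 + $399,880 = $1,431,130
Less partial-performance credit: $1,431,130 − $384,520 = $1,046,610
Cap: 12% of $203,500 = $24,420
Cap at $24,420: $1,046,610 exceeds the cap → $24,420

$24,420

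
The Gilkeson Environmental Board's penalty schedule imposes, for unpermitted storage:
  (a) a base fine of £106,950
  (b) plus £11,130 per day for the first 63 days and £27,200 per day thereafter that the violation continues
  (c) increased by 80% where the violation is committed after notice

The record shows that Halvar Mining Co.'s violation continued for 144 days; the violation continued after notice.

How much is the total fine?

First 63 days: 63 × £11,130 = £701,190
Remaining days: (144 − 63) × £27,200 = £2,203,200
Per-day component: £701,190 + £2,203,200 = £2,904,390
Base plus per-day: £106,950 + £2,904,390 = £3,011,340
Enhancement: 80% of £3,011,340 = £2,409,072
Enhanced fine: £3,011,340 + £2,409,072 = £5,420,412

£5,420,412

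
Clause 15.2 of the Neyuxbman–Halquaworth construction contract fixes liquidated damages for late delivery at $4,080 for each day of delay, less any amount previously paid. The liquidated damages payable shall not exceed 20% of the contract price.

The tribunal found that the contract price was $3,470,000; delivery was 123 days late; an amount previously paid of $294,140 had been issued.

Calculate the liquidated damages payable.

Liquidated damages: $207,700

Per-day damages: 123 × $4,080 = $501,840
Less amount previously paid: $501,840 − $294,140 = $207,700
Cap: 20% of $3,470,000 = $694,000
Cap at $694,000: $207,700 is within the cap, no reduction.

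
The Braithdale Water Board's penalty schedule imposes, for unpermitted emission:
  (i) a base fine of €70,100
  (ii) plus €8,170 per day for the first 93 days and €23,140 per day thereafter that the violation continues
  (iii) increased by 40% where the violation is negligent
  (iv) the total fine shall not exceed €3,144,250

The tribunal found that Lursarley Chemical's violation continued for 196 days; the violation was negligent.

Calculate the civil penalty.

First 93 days: 93 × €8,170 = €759,810
Remaining days: (196 − 93) × €23,140 = €2,383,420
Per-day component: €759,810 + €2,383,420 = €3,143,230
Base plus per-day: €70,100 + €3,143,230 = €3,213,330
Enhancement: 40% of €3,213,330 = €1,285,332
Enhanced fine: €3,213,330 + €1,285,332 = €4,498,662
Cap at €3,144,250: €4,498,662 exceeds the cap → €3,144,250

Civil penalty: €3,144,250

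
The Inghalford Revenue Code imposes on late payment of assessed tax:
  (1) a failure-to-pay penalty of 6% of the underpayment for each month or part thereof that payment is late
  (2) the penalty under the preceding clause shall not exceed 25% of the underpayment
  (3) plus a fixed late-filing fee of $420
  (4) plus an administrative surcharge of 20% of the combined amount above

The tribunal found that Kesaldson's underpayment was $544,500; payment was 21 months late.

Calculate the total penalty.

$163,854

Accrued rate: 6% × 21 = 126%, capped at 25% → 25%
Failure-to-pay penalty: 25% of $544,500 = $136,125
Penalty before surcharge: $136,125 + $420 = $136,545
Administrative surcharge: 20% of $136,545 = $27,309
Total penalty: $136,545 + $27,309 = $163,854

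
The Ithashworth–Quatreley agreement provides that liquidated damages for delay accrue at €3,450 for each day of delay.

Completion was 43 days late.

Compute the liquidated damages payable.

Per-day damages: 43 × €3,450 = €148,350

€148,350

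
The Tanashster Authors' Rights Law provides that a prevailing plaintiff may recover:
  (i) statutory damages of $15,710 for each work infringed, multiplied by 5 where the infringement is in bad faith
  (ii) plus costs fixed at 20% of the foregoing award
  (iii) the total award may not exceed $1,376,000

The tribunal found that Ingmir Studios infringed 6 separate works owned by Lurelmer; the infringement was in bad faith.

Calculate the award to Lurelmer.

$565,560

Statutory damages: 6 × $15,710 = $94,260
Multiplied by 5: 5 × $94,260 = $471,300
Costs: 20% of $471,300 = $94,260
Award plus costs: $471,300 + $94,260 = $565,560
Cap at $1,376,000: $565,560 is within the cap, no reduction.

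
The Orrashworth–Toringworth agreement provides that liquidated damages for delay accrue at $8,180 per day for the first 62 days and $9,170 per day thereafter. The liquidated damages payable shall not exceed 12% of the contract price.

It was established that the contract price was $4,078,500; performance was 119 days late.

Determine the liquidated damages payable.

First 62 days: 62 × $8,180 = $507,160
Remaining days: (119 − 62) × $9,170 = $522,690
Accrued per-day damages: $507,160 + $522,690 = $1,029,850
Cap: 12% of $4,078,500 = $489,420
Cap at $489,420: $1,029,850 exceeds the cap → $489,420

$489,420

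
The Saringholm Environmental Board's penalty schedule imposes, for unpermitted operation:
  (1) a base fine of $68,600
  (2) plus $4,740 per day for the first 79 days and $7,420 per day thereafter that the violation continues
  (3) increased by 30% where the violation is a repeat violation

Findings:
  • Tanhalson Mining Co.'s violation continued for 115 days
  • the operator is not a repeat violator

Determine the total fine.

Civil penalty: $710,180

First 79 days: 79 × $4,740 = $374,460
Remaining days: (115 − 79) × $7,420 = $267,120
Per-day component: $374,460 + $267,120 = $641,580
Base plus per-day: $68,600 + $641,580 = $710,180
The operator is not a repeat violator: no 30% increase.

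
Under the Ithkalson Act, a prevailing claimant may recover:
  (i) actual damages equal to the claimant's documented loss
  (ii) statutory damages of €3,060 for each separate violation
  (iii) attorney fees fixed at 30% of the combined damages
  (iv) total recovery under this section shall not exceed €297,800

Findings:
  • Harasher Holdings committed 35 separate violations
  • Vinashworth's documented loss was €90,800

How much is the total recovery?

Total recovery: €257,270

Statutory damages: 35 × €3,060 = €107,100
Combined damages: €90,800 + €107,100 = €197,900
Attorney fees: 30% of €197,900 = €59,370
Total before cap: €197,900 + €59,370 = €257,270
Cap at €297,800: €257,270 is within the cap, no reduction.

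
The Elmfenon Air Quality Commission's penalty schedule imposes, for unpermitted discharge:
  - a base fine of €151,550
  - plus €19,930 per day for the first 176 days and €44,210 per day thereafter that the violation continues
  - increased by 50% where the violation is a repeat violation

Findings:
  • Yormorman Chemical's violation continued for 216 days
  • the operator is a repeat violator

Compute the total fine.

€8,141,445

First 176 days: 176 × €19,930 = €3,507,680
Remaining days: (216 − 176) × €44,210 = €1,768,400
Per-day component: €3,507,680 + €1,768,400 = €5,276,080
Base plus per-day: €151,550 + €5,276,080 = €5,427,630
Enhancement: 50% of €5,427,630 = €2,713,815
Enhanced fine: €5,427,630 + €2,713,815 = €8,141,445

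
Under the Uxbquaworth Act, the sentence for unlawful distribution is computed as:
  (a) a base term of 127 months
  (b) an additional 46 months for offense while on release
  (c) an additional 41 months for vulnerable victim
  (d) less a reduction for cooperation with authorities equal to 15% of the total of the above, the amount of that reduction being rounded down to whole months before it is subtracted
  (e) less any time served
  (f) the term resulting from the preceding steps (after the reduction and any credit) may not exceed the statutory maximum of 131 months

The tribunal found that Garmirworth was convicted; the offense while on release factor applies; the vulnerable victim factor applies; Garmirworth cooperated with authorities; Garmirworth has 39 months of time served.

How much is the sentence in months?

131 months

Offense while on release enhancement: +46 months
Vulnerable victim enhancement: +41 months
Adjusted term: 127 months + 46 months + 41 months = 214 months
Cooperation with authorities reduction: 15% of 214 months = 32 months (rounded down)
After reduction: 214 − 32 = 182 months
Less time served: 182 months − 39 months = 143 months
Cap at 131 months: 143 months exceeds the cap → 131 months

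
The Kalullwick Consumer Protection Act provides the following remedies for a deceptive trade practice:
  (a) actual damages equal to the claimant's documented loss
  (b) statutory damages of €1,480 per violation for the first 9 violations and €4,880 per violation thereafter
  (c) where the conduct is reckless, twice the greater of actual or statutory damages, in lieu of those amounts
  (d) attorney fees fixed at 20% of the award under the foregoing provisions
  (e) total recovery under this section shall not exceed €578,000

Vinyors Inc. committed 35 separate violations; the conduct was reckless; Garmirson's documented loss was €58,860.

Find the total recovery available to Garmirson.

€336,480

First 9 violations: 9 × €1,480 = €13,320
Remaining violations: (35 − 9) × €4,880 = €126,880
Statutory damages: €13,320 + €126,880 = €140,200
Greater of actual damages (€58,860) or statutory damages (€140,200): €140,200
Doubled: 2 × €140,200 = €280,400
Attorney fees: 20% of €280,400 = €56,080
Total before cap: €280,400 + €56,080 = €336,480
Cap at €578,000: €336,480 is within the cap, no reduction.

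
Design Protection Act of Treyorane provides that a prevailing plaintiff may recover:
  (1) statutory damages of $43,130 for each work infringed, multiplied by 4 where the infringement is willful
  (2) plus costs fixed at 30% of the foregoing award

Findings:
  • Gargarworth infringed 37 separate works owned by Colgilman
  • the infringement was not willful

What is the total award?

$2,074,553

Statutory damages: 37 × $43,130 = $1,595,810
Infringement not willful: no ×4 enhancement.
Costs: 30% of $1,595,810 = $478,743
Award plus costs: $1,595,810 + $478,743 = $2,074,553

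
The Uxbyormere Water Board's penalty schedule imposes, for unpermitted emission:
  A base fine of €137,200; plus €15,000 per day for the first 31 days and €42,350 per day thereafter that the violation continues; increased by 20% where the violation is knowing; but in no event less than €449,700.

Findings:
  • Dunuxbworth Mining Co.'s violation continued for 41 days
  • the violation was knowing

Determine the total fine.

First 31 days: 31 × €15,000 = €465,000
Remaining days: (41 − 31) × €42,350 = €423,500
Per-day component: €465,000 + €423,500 = €888,500
Base plus per-day: €137,200 + €888,500 = €1,025,700
Enhancement: 20% of €1,025,700 = €205,140
Enhanced fine: €1,025,700 + €205,140 = €1,230,840
Minimum €449,700: €1,230,840 meets the minimum, no increase.

Civil penalty: €1,230,840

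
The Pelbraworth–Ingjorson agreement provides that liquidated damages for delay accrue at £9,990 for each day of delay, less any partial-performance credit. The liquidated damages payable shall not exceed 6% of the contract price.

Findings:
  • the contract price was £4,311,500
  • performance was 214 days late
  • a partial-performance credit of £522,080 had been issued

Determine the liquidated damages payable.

£258,690

Per-day damages: 214 × £9,990 = £2,137,860
Less partial-performance credit: £2,137,860 − £522,080 = £1,615,780
Cap: 6% of £4,311,500 = £258,690
Cap at £258,690: £1,615,780 exceeds the cap → £258,690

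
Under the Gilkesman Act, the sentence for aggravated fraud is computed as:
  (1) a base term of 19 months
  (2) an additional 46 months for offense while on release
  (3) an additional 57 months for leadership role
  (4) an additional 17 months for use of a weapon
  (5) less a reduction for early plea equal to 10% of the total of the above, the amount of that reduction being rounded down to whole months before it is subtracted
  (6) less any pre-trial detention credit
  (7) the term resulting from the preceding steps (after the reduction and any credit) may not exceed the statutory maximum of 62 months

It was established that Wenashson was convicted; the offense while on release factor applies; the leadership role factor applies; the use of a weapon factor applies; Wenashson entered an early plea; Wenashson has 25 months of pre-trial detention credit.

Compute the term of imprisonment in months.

Offense while on release enhancement: +46 months
Leadership role enhancement: +57 months
Use of a weapon enhancement: +17 months
Adjusted term: 19 months + 46 months + 57 months + 17 months = 139 months
Early plea reduction: 10% of 139 months = 13 months (rounded down)
After reduction: 139 − 13 = 126 months
Less pre-trial detention credit: 126 months − 25 months = 101 months
Cap at 62 months: 101 months exceeds the cap → 62 months

62 months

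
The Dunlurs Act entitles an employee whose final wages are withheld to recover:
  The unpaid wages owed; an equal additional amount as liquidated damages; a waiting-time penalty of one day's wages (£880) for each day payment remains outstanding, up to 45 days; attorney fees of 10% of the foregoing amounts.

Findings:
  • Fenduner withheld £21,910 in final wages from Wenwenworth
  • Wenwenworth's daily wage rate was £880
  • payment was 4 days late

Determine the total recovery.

£52,074

Liquidated damages (equal amount): £21,910
Penalty days: min(4, 45) = 4
Waiting-time penalty: 4 × £880 = £3,520
Subtotal: £21,910 + £21,910 + £3,520 = £47,340
Attorney fees: 10% of £47,340 = £4,734
Total award: £47,340 + £4,734 = £52,074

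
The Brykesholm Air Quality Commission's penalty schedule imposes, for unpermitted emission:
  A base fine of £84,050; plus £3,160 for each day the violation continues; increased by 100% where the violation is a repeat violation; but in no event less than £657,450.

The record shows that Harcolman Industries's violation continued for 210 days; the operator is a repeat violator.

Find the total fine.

£1,495,300

Per-day component: 210 × £3,160 = £663,600
Base plus per-day: £84,050 + £663,600 = £747,650
Enhancement: 100% of £747,650 = £747,650
Enhanced fine: £747,650 + £747,650 = £1,495,300
Minimum £657,450: £1,495,300 meets the minimum, no increase.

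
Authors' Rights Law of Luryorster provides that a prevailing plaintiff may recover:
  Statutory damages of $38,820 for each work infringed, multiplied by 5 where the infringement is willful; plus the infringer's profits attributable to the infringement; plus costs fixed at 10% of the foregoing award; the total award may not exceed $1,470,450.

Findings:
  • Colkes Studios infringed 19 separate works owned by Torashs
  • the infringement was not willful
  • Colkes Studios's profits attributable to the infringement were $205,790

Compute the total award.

$1,037,707

Statutory damages: 19 × $38,820 = $737,580
Infringement not willful: no ×5 enhancement.
Combined award: $737,580 + $205,790 = $943,370
Costs: 10% of $943,370 = $94,337
Award plus costs: $943,370 + $94,337 = $1,037,707
Cap at $1,470,450: $1,037,707 is within the cap, no reduction.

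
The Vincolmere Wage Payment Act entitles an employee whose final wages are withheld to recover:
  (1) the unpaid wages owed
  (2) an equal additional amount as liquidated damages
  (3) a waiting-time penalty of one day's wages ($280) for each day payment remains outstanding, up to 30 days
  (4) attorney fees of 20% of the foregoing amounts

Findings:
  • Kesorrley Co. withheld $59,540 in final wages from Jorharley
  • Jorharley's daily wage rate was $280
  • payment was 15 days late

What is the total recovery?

Liquidated damages (equal amount): $59,540
Penalty days: min(15, 30) = 15
Waiting-time penalty: 15 × $280 = $4,200
Subtotal: $59,540 + $59,540 + $4,200 = $123,280
Attorney fees: 20% of $123,280 = $24,656
Total award: $123,280 + $24,656 = $147,936

$147,936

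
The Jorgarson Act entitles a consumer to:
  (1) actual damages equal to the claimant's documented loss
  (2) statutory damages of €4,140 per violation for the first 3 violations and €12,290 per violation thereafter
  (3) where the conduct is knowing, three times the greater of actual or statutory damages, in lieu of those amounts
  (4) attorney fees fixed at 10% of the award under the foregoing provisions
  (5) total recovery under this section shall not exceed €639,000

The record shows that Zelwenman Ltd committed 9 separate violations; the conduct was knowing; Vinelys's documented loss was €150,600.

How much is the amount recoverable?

€496,980

First 3 violations: 3 × €4,140 = €12,420
Remaining violations: (9 − 3) × €12,290 = €73,740
Statutory damages: €12,420 + €73,740 = €86,160
Greater of actual damages (€150,600) or statutory damages (€86,160): €150,600
Trebled: 3 × €150,600 = €451,800
Attorney fees: 10% of €451,800 = €45,180
Total before cap: €451,800 + €45,180 = €496,980
Cap at €639,000: €496,980 is within the cap, no reduction.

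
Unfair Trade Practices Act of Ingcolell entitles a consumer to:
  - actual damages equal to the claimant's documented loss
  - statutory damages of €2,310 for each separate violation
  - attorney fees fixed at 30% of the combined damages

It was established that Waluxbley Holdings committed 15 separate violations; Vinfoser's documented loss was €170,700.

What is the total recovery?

Statutory damages: 15 × €2,310 = €34,650
Combined damages: €170,700 + €34,650 = €205,350
Attorney fees: 30% of €205,350 = €61,605
Total recovery: €205,350 + €61,605 = €266,955

€266,955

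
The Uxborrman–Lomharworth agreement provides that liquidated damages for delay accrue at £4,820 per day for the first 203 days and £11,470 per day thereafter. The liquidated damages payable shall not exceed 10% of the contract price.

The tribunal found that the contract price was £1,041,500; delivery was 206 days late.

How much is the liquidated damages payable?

£104,150

First 203 days: 203 × £4,820 = £978,460
Remaining days: (206 − 203) × £11,470 = £34,410
Accrued per-day damages: £978,460 + £34,410 = £1,012,870
Cap: 10% of £1,041,500 = £104,150
Cap at £104,150: £1,012,870 exceeds the cap → £104,150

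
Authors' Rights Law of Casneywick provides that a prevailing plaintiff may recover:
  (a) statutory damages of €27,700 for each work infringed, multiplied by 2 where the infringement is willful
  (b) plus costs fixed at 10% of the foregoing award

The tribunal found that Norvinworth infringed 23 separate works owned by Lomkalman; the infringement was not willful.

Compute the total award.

Statutory damages: 23 × €27,700 = €637,100
Infringement not willful: no ×2 enhancement.
Costs: 10% of €637,100 = €63,710
Award plus costs: €637,100 + €63,710 = €700,810

€700,810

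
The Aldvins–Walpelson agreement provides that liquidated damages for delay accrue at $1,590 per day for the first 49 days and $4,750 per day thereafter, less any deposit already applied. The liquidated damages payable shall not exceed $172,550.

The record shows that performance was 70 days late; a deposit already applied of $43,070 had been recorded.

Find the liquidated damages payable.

$134,590

First 49 days: 49 × $1,590 = $77,910
Remaining days: (70 − 49) × $4,750 = $99,750
Accrued per-day damages: $77,910 + $99,750 = $177,660
Less deposit already applied: $177,660 − $43,070 = $134,590
Cap at $172,550: $134,590 is within the cap, no reduction.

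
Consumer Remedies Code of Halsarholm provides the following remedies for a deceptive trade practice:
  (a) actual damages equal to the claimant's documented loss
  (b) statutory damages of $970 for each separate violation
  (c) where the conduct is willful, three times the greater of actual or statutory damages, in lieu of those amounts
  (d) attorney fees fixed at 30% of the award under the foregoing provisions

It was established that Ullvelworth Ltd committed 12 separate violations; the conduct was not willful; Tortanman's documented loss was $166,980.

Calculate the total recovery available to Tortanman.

Statutory damages: 12 × $970 = $11,640
Conduct not willful: the in-lieu enhancement does not apply.
Actual plus statutory damages: $166,980 + $11,640 = $178,620
Attorney fees: 30% of $178,620 = $53,586
Total recovery: $178,620 + $53,586 = $232,206

$232,206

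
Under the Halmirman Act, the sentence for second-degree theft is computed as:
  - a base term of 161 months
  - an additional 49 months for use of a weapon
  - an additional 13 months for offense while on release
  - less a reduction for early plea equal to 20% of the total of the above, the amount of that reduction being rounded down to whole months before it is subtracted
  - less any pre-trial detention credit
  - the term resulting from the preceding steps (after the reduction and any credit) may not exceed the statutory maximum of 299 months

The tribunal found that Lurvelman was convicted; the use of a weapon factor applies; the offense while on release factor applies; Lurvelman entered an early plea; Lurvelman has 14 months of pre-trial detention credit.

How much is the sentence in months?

165 months

Use of a weapon enhancement: +49 months
Offense while on release enhancement: +13 months
Adjusted term: 161 months + 49 months + 13 months = 223 months
Early plea reduction: 20% of 223 months = 44 months (rounded down)
After reduction: 223 − 44 = 179 months
Less pre-trial detention credit: 179 months − 14 months = 165 months
Cap at 299 months: 165 months is within the cap, no reduction.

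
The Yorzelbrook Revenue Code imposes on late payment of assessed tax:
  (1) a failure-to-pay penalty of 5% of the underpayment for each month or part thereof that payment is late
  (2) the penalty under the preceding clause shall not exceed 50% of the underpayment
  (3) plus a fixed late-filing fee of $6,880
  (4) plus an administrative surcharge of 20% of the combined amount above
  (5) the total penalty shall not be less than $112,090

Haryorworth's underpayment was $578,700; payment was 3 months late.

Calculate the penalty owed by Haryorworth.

Accrued rate: 5% × 3 = 15%, capped at 50% → 15%
Failure-to-pay penalty: 15% of $578,700 = $86,805
Penalty before surcharge: $86,805 + $6,880 = $93,685
Administrative surcharge: 20% of $93,685 = $18,737
Total penalty: $93,685 + $18,737 = $112,422
Minimum $112,090: $112,422 meets the minimum, no increase.

Penalty: $112,422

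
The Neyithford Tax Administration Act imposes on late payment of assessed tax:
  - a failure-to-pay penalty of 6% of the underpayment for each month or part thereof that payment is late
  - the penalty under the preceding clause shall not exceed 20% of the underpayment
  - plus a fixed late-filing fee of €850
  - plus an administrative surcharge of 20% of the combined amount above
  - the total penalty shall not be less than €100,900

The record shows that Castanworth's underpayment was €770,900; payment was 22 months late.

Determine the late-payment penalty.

€186,036

Accrued rate: 6% × 22 = 132%, capped at 20% → 20%
Failure-to-pay penalty: 20% of €770,900 = €154,180
Penalty before surcharge: €154,180 + €850 = €155,030
Administrative surcharge: 20% of €155,030 = €31,006
Total penalty: €155,030 + €31,006 = €186,036
Minimum €100,900: €186,036 meets the minimum, no increase.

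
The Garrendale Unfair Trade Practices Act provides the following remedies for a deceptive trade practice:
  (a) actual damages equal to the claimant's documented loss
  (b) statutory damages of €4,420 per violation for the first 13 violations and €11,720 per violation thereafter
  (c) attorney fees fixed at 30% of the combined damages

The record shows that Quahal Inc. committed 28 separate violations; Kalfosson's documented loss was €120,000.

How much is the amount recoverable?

First 13 violations: 13 × €4,420 = €57,460
Remaining violations: (28 − 13) × €11,720 = €175,800
Statutory damages: €57,460 + €175,800 = €233,260
Combined damages: €120,000 + €233,260 = €353,260
Attorney fees: 30% of €353,260 = €105,978
Total recovery: €353,260 + €105,978 = €459,238

€459,238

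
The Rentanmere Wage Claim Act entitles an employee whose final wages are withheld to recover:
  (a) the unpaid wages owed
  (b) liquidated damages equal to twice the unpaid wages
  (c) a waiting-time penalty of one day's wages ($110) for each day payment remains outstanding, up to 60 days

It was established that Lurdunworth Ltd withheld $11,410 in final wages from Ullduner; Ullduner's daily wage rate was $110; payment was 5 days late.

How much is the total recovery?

Total award: $34,780

Doubled: 2 × $11,410 = $22,820
Penalty days: min(5, 60) = 5
Waiting-time penalty: 5 × $110 = $550
Total award: $11,410 + $22,820 + $550 = $34,780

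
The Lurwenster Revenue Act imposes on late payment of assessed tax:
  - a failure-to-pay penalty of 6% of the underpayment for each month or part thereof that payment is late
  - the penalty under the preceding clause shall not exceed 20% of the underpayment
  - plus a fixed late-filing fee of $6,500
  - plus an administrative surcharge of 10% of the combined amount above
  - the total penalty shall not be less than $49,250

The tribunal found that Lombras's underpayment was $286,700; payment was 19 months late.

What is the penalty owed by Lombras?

$70,224

Accrued rate: 6% × 19 = 114%, capped at 20% → 20%
Failure-to-pay penalty: 20% of $286,700 = $57,340
Penalty before surcharge: $57,340 + $6,500 = $63,840
Administrative surcharge: 10% of $63,840 = $6,384
Total penalty: $63,840 + $6,384 = $70,224
Minimum $49,250: $70,224 meets the minimum, no increase.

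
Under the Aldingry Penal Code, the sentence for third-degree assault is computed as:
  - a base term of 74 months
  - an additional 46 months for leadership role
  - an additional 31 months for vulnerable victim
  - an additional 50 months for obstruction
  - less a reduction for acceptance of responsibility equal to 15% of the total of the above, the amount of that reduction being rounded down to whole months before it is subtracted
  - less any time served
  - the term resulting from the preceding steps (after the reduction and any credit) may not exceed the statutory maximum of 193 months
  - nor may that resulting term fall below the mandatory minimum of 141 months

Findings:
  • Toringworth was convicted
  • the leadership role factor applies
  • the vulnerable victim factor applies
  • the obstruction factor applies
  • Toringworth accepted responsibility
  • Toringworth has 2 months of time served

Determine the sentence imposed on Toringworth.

169 months

Leadership role enhancement: +46 months
Vulnerable victim enhancement: +31 months
Obstruction enhancement: +50 months
Adjusted term: 74 months + 46 months + 31 months + 50 months = 201 months
Acceptance of responsibility reduction: 15% of 201 months = 30 months (rounded down)
After reduction: 201 − 30 = 171 months
Less time served: 171 months − 2 months = 169 months
Cap at 193 months: 169 months is within the cap, no reduction.
Minimum 141 months: 169 months meets the minimum, no increase.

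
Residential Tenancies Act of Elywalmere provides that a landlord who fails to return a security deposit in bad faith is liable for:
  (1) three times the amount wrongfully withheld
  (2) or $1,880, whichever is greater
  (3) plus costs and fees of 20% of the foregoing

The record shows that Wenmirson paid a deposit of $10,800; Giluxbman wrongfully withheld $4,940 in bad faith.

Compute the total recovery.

Trebled: 3 × $4,940 = $14,820
Minimum $1,880: $14,820 meets the minimum, no increase.
Costs and fees: 20% of $14,820 = $2,964
Total recovery: $14,820 + $2,964 = $17,784

$17,784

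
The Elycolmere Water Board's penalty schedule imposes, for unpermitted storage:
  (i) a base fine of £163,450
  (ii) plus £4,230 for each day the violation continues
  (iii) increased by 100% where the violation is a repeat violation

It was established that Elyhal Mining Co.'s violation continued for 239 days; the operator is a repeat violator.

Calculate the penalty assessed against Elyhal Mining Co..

£2,348,840

Per-day component: 239 × £4,230 = £1,010,970
Base plus per-day: £163,450 + £1,010,970 = £1,174,420
Enhancement: 100% of £1,174,420 = £1,174,420
Enhanced fine: £1,174,420 + £1,174,420 = £2,348,840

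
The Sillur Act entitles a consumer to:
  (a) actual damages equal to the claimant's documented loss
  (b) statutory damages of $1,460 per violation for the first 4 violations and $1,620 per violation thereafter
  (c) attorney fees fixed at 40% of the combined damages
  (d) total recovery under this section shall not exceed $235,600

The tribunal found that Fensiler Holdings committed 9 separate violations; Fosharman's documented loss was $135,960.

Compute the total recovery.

$209,860

First 4 violations: 4 × $1,460 = $5,840
Remaining violations: (9 − 4) × $1,620 = $8,100
Statutory damages: $5,840 + $8,100 = $13,940
Combined damages: $135,960 + $13,940 = $149,900
Attorney fees: 40% of $149,900 = $59,960
Total before cap: $149,900 + $59,960 = $209,860
Cap at $235,600: $209,860 is within the cap, no reduction.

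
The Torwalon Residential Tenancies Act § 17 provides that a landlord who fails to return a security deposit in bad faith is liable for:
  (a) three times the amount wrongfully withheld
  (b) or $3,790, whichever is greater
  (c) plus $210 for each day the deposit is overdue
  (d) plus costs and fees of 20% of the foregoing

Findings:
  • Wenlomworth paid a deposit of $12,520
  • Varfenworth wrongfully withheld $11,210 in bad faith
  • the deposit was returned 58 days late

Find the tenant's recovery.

Trebled: 3 × $11,210 = $33,630
Minimum $3,790: $33,630 meets the minimum, no increase.
Late-return penalty: 58 × $210 = $12,180
Damages plus late penalty: $33,630 + $12,180 = $45,810
Costs and fees: 20% of $45,810 = $9,162
Total recovery: $45,810 + $9,162 = $54,972

$54,972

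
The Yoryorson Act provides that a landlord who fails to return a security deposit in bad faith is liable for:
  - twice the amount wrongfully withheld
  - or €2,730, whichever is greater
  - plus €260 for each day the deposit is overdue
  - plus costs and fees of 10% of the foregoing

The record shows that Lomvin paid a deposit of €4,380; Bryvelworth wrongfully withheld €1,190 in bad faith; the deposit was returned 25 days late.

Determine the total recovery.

€10,153

Doubled: 2 × €1,190 = €2,380
Minimum €2,730: €2,380 is below the minimum → €2,730
Late-return penalty: 25 × €260 = €6,500
Damages plus late penalty: €2,730 + €6,500 = €9,230
Costs and fees: 10% of €9,230 = €923
Total recovery: €9,230 + €923 = €10,153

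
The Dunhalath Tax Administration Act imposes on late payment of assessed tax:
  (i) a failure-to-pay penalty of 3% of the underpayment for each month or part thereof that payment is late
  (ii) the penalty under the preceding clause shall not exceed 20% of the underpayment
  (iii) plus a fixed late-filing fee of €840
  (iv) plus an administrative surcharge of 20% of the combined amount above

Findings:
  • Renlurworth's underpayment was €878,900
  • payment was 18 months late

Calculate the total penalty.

Penalty: €211,944

Accrued rate: 3% × 18 = 54%, capped at 20% → 20%
Failure-to-pay penalty: 20% of €878,900 = €175,780
Penalty before surcharge: €175,780 + €840 = €176,620
Administrative surcharge: 20% of €176,620 = €35,324
Total penalty: €176,620 + €35,324 = €211,944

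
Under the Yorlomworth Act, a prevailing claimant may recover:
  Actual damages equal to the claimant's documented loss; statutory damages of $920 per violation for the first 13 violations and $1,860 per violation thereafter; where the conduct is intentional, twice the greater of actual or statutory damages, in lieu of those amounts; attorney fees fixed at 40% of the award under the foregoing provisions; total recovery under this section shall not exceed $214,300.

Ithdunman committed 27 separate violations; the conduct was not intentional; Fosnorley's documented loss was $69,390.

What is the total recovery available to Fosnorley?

First 13 violations: 13 × $920 = $11,960
Remaining violations: (27 − 13) × $1,860 = $26,040
Statutory damages: $11,960 + $26,040 = $38,000
Conduct not intentional: the in-lieu enhancement does not apply.
Actual plus statutory damages: $69,390 + $38,000 = $107,390
Attorney fees: 40% of $107,390 = $42,956
Total before cap: $107,390 + $42,956 = $150,346
Cap at $214,300: $150,346 is within the cap, no reduction.

$150,346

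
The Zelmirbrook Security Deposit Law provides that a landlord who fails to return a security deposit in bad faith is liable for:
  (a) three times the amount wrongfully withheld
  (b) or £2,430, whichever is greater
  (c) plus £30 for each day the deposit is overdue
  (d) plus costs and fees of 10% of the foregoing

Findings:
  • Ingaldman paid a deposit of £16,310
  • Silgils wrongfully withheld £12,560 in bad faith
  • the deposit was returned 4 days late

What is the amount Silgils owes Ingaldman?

Trebled: 3 × £12,560 = £37,680
Minimum £2,430: £37,680 meets the minimum, no increase.
Late-return penalty: 4 × £30 = £120
Damages plus late penalty: £37,680 + £120 = £37,800
Costs and fees: 10% of £37,800 = £3,780
Total recovery: £37,800 + £3,780 = £41,580

£41,580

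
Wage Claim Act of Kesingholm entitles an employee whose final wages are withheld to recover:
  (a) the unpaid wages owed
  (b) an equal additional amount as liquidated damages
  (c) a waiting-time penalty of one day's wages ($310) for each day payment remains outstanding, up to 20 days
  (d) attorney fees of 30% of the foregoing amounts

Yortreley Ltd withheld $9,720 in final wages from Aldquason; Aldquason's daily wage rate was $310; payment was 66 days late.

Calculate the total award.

Total award: $33,332

Liquidated damages (equal amount): $9,720
Penalty days: min(66, 20) = 20
Waiting-time penalty: 20 × $310 = $6,200
Subtotal: $9,720 + $9,720 + $6,200 = $25,640
Attorney fees: 30% of $25,640 = $7,692
Total award: $25,640 + $7,692 = $33,332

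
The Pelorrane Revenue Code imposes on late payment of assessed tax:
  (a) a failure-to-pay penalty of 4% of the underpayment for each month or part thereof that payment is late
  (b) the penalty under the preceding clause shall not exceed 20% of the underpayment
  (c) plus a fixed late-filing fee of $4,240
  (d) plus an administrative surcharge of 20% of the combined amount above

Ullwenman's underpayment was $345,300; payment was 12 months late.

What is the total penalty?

$87,960

Accrued rate: 4% × 12 = 48%, capped at 20% → 20%
Failure-to-pay penalty: 20% of $345,300 = $69,060
Penalty before surcharge: $69,060 + $4,240 = $73,300
Administrative surcharge: 20% of $73,300 = $14,660
Total penalty: $73,300 + $14,660 = $87,960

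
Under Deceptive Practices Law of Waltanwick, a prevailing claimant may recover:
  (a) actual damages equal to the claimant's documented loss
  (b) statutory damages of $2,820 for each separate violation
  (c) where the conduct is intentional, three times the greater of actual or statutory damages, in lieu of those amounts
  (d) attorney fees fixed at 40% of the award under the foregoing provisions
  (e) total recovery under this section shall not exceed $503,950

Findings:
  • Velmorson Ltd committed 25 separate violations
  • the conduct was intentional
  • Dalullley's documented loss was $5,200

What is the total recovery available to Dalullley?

Statutory damages: 25 × $2,820 = $70,500
Greater of actual damages ($5,200) or statutory damages ($70,500): $70,500
Trebled: 3 × $70,500 = $211,500
Attorney fees: 40% of $211,500 = $84,600
Total before cap: $211,500 + $84,600 = $296,100
Cap at $503,950: $296,100 is within the cap, no reduction.

$296,100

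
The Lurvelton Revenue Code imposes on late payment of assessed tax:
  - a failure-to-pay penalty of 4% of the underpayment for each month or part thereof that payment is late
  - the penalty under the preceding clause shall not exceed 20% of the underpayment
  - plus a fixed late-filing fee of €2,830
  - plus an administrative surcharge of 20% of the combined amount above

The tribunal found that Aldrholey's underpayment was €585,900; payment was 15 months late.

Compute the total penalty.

Accrued rate: 4% × 15 = 60%, capped at 20% → 20%
Failure-to-pay penalty: 20% of €585,900 = €117,180
Penalty before surcharge: €117,180 + €2,830 = €120,010
Administrative surcharge: 20% of €120,010 = €24,002
Total penalty: €120,010 + €24,002 = €144,012

Penalty: €144,012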